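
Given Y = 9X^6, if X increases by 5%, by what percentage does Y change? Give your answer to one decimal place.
34.0%

For Y = 9X^6:
If X → X(1 + 0.05)
Then Y → Y · (1 + 0.05)^6
     ≈ Y · 1.3401

Percentage change = ((1 + 0.05)^6 − 1) × 100% ≈ 34.0%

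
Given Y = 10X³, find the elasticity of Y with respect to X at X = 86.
Elasticity = 3

Elasticity = (dY/dX) · (X/Y)

dY/dX = 30·X²
At X = 86: dY/dX = 221880, Y = 6360560

Elasticity = 221880 · (86 / 6360560) = 3

Interpretation: for a small percentage change in X, the percentage change in Y is approximately 3.00 times as large.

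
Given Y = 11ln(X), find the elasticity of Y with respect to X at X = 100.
Elasticity = 1/ln(100) ≈ 0.2171

Elasticity = (dY/dX) · (X/Y)

dY/dX = 11/X
At X = 100: dY/dX = 11/100, Y = 11·ln(100)

Elasticity = (11/100) · (100 / (11·ln(100))) = 1/ln(100) ≈ 0.2171

Interpretation: for a small percentage change in X, the percentage change in Y is approximately 0.22 times as large.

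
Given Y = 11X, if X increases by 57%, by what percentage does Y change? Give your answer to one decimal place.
57.0%

For Y = 11X:
If X → X(1 + 0.57)
Then Y → Y · (1 + 0.57)^1
     = Y · 1.5700

Percentage change = ((1 + 0.57)^1 − 1) × 100% = 57.0%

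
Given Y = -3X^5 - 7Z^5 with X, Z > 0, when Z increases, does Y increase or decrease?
Y decreases

Taking the partial derivative:
∂Y/∂Z = -35Z^4

∂Y/∂Z = -35Z^4 < 0 (assuming positive values)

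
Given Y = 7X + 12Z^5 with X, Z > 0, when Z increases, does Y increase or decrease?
Y increases

Taking the partial derivative:
∂Y/∂Z = 60Z^4

∂Y/∂Z = 60Z^4 > 0 (assuming positive values)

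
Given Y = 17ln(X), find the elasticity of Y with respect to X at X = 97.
Elasticity = 1/ln(97) ≈ 0.2186

Elasticity = (dY/dX) · (X/Y)

dY/dX = 17/X
At X = 97: dY/dX = 17/97, Y = 17·ln(97)

Elasticity = (17/97) · (97 / (17·ln(97))) = 1/ln(97) ≈ 0.2186

Interpretation: for a small percentage change in X, the percentage change in Y is approximately 0.22 times as large.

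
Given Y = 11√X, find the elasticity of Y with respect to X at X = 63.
Elasticity = 1/2

Elasticity = (dY/dX) · (X/Y)

dY/dX = 11/(2·√X)
At X = 63: dY/dX = 11·√7/42, Y = 33·√7

Elasticity = (11·√7/42) · (63 / (33·√7)) = 1/2

Interpretation: for a small percentage change in X, the percentage change in Y is approximately 0.50 times as large.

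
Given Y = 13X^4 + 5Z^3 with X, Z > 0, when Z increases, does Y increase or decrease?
Y increases

Taking the partial derivative:
∂Y/∂Z = 15Z^2

∂Y/∂Z = 15Z^2 > 0 (assuming positive values)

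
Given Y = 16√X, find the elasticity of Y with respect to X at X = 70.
Elasticity = 1/2

Elasticity = (dY/dX) · (X/Y)

dY/dX = 8/√X
At X = 70: dY/dX = 4·√70/35, Y = 16·√70

Elasticity = (4·√70/35) · (70 / (16·√70)) = 1/2

Interpretation: for a small percentage change in X, the percentage change in Y is approximately 0.50 times as large.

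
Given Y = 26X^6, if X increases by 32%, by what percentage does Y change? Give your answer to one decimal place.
429.0%

For Y = 26X^6:
If X → X(1 + 0.32)
Then Y → Y · (1 + 0.32)^6
     ≈ Y · 5.2899

Percentage change = ((1 + 0.32)^6 − 1) × 100% ≈ 429.0%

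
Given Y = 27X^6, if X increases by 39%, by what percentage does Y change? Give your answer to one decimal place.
621.3%

For Y = 27X^6:
If X → X(1 + 0.39)
Then Y → Y · (1 + 0.39)^6
     ≈ Y · 7.2125

Percentage change = ((1 + 0.39)^6 − 1) × 100% ≈ 621.3%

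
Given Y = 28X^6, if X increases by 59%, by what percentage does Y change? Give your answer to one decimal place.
1515.8%

For Y = 28X^6:
If X → X(1 + 0.59)
Then Y → Y · (1 + 0.59)^6
     ≈ Y · 16.1578

Percentage change = ((1 + 0.59)^6 − 1) × 100% ≈ 1515.8%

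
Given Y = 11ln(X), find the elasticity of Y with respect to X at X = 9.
Elasticity = 1/ln(9) ≈ 0.4551

Elasticity = (dY/dX) · (X/Y)

dY/dX = 11/X
At X = 9: dY/dX = 11/9, Y = 11·ln(9)

Elasticity = (11/9) · (9 / (11·ln(9))) = 1/ln(9) ≈ 0.4551

Interpretation: for a small percentage change in X, the percentage change in Y is approximately 0.46 times as large.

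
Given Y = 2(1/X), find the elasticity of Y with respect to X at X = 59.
Elasticity = -1

Elasticity = (dY/dX) · (X/Y)

dY/dX = -2/X²
At X = 59: dY/dX = -2/3481, Y = 2/59

Elasticity = (-2/3481) · (59 / (2/59)) = -1

Interpretation: for a small percentage change in X, the percentage change in Y is approximately -1.00 times as large.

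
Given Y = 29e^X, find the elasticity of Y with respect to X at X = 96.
Elasticity = 96

Elasticity = (dY/dX) · (X/Y)

dY/dX = 29·e^X
At X = 96: dY/dX = 29·e^96, Y = 29·e^96

Elasticity = (29·e^96) · (96 / (29·e^96)) = 96

Interpretation: for a small percentage change in X, the percentage change in Y is approximately 96.00 times as large.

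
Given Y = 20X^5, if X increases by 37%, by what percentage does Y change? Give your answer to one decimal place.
382.6%

For Y = 20X^5:
If X → X(1 + 0.37)
Then Y → Y · (1 + 0.37)^5
     ≈ Y · 4.8262

Percentage change = ((1 + 0.37)^5 − 1) × 100% ≈ 382.6%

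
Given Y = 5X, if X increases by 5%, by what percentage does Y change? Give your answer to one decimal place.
5.0%

For Y = 5X:
If X → X(1 + 0.05)
Then Y → Y · (1 + 0.05)^1
     = Y · 1.0500

Percentage change = ((1 + 0.05)^1 − 1) × 100% = 5.0%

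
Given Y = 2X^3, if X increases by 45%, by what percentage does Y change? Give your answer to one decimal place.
204.9%

For Y = 2X^3:
If X → X(1 + 0.45)
Then Y → Y · (1 + 0.45)^3
     ≈ Y · 3.0486

Percentage change = ((1 + 0.45)^3 − 1) × 100% ≈ 204.9%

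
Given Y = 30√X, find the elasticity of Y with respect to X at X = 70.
Elasticity = 1/2

Elasticity = (dY/dX) · (X/Y)

dY/dX = 15/√X
At X = 70: dY/dX = 3·√70/14, Y = 30·√70

Elasticity = (3·√70/14) · (70 / (30·√70)) = 1/2

Interpretation: for a small percentage change in X, the percentage change in Y is approximately 0.50 times as large.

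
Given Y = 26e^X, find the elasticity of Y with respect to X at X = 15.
Elasticity = 15

Elasticity = (dY/dX) · (X/Y)

dY/dX = 26·e^X
At X = 15: dY/dX = 26·e^15, Y = 26·e^15

Elasticity = (26·e^15) · (15 / (26·e^15)) = 15

Interpretation: for a small percentage change in X, the percentage change in Y is approximately 15.00 times as large.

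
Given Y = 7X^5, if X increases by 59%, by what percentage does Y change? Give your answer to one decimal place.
916.2%

For Y = 7X^5:
If X → X(1 + 0.59)
Then Y → Y · (1 + 0.59)^5
     ≈ Y · 10.1622

Percentage change = ((1 + 0.59)^5 − 1) × 100% ≈ 916.2%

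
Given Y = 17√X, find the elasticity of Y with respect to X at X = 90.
Elasticity = 1/2

Elasticity = (dY/dX) · (X/Y)

dY/dX = 17/(2·√X)
At X = 90: dY/dX = 17·√10/60, Y = 51·√10

Elasticity = (17·√10/60) · (90 / (51·√10)) = 1/2

Interpretation: for a small percentage change in X, the percentage change in Y is approximately 0.50 times as large.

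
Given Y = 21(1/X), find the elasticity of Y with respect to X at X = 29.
Elasticity = -1

Elasticity = (dY/dX) · (X/Y)

dY/dX = -21/X²
At X = 29: dY/dX = -21/841, Y = 21/29

Elasticity = (-21/841) · (29 / (21/29)) = -1

Interpretation: for a small percentage change in X, the percentage change in Y is approximately -1.00 times as large.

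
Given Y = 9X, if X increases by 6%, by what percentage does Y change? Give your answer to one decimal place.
6.0%

For Y = 9X:
If X → X(1 + 0.06)
Then Y → Y · (1 + 0.06)^1
     = Y · 1.0600

Percentage change = ((1 + 0.06)^1 − 1) × 100% = 6.0%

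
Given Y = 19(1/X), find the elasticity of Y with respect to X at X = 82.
Elasticity = -1

Elasticity = (dY/dX) · (X/Y)

dY/dX = -19/X²
At X = 82: dY/dX = -19/6724, Y = 19/82

Elasticity = (-19/6724) · (82 / (19/82)) = -1

Interpretation: for a small percentage change in X, the percentage change in Y is approximately -1.00 times as large.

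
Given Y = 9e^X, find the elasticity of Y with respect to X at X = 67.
Elasticity = 67

Elasticity = (dY/dX) · (X/Y)

dY/dX = 9·e^X
At X = 67: dY/dX = 9·e^67, Y = 9·e^67

Elasticity = (9·e^67) · (67 / (9·e^67)) = 67

Interpretation: for a small percentage change in X, the percentage change in Y is approximately 67.00 times as large.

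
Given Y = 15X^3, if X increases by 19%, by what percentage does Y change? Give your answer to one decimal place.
68.5%

For Y = 15X^3:
If X → X(1 + 0.19)
Then Y → Y · (1 + 0.19)^3
     ≈ Y · 1.6852

Percentage change = ((1 + 0.19)^3 − 1) × 100% ≈ 68.5%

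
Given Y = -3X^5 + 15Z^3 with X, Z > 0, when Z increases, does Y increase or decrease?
Y increases

Taking the partial derivative:
∂Y/∂Z = 45Z^2

∂Y/∂Z = 45Z^2 > 0 (assuming positive values)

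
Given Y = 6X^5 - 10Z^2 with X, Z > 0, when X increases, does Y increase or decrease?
Y increases

Taking the partial derivative:
∂Y/∂X = 30X^4

∂Y/∂X = 30X^4 > 0 (assuming positive values)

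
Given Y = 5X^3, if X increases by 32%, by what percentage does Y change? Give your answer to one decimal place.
130.0%

For Y = 5X^3:
If X → X(1 + 0.32)
Then Y → Y · (1 + 0.32)^3
     ≈ Y · 2.3000

Percentage change = ((1 + 0.32)^3 − 1) × 100% ≈ 130.0%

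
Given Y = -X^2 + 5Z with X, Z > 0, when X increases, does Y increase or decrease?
Y decreases

Taking the partial derivative:
∂Y/∂X = -2X

∂Y/∂X = -2X < 0 (assuming positive values)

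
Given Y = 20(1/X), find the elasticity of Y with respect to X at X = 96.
Elasticity = -1

Elasticity = (dY/dX) · (X/Y)

dY/dX = -20/X²
At X = 96: dY/dX = -5/2304, Y = 5/24

Elasticity = (-5/2304) · (96 / (5/24)) = -1

Interpretation: for a small percentage change in X, the percentage change in Y is approximately -1.00 times as large.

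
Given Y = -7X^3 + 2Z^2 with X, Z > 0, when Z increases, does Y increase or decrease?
Y increases

Taking the partial derivative:
∂Y/∂Z = 4Z

∂Y/∂Z = 4Z > 0 (assuming positive values)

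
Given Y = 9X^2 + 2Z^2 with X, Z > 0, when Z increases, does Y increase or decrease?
Y increases

Taking the partial derivative:
∂Y/∂Z = 4Z

∂Y/∂Z = 4Z > 0 (assuming positive values)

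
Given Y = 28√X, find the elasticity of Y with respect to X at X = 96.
Elasticity = 1/2

Elasticity = (dY/dX) · (X/Y)

dY/dX = 14/√X
At X = 96: dY/dX = 7·√6/12, Y = 112·√6

Elasticity = (7·√6/12) · (96 / (112·√6)) = 1/2

Interpretation: for a small percentage change in X, the percentage change in Y is approximately 0.50 times as large.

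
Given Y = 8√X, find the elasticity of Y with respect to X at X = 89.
Elasticity = 1/2

Elasticity = (dY/dX) · (X/Y)

dY/dX = 4/√X
At X = 89: dY/dX = 4·√89/89, Y = 8·√89

Elasticity = (4·√89/89) · (89 / (8·√89)) = 1/2

Interpretation: for a small percentage change in X, the percentage change in Y is approximately 0.50 times as large.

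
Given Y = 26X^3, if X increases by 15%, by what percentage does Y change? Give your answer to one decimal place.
52.1%

For Y = 26X^3:
If X → X(1 + 0.15)
Then Y → Y · (1 + 0.15)^3
     ≈ Y · 1.5209

Percentage change = ((1 + 0.15)^3 − 1) × 100% ≈ 52.1%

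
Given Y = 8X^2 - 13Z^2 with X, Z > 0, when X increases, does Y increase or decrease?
Y increases

Taking the partial derivative:
∂Y/∂X = 16X

∂Y/∂X = 16X > 0 (assuming positive values)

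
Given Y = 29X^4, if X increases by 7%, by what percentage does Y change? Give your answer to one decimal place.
31.1%

For Y = 29X^4:
If X → X(1 + 0.07)
Then Y → Y · (1 + 0.07)^4
     ≈ Y · 1.3108

Percentage change = ((1 + 0.07)^4 − 1) × 100% ≈ 31.1%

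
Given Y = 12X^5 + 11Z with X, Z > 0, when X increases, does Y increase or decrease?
Y increases

Taking the partial derivative:
∂Y/∂X = 60X^4

∂Y/∂X = 60X^4 > 0 (assuming positive values)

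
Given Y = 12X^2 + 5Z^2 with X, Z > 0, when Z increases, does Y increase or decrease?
Y increases

Taking the partial derivative:
∂Y/∂Z = 10Z

∂Y/∂Z = 10Z > 0 (assuming positive values)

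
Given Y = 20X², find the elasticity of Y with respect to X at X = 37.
Elasticity = 2

Elasticity = (dY/dX) · (X/Y)

dY/dX = 40·X
At X = 37: dY/dX = 1480, Y = 27380

Elasticity = 1480 · (37 / 27380) = 2

Interpretation: for a small percentage change in X, the percentage change in Y is approximately 2.00 times as large.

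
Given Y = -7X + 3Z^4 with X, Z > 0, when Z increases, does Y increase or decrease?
Y increases

Taking the partial derivative:
∂Y/∂Z = 12Z^3

∂Y/∂Z = 12Z^3 > 0 (assuming positive values)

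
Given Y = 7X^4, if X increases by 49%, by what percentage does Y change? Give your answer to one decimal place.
392.9%

For Y = 7X^4:
If X → X(1 + 0.49)
Then Y → Y · (1 + 0.49)^4
     ≈ Y · 4.9288

Percentage change = ((1 + 0.49)^4 − 1) × 100% ≈ 392.9%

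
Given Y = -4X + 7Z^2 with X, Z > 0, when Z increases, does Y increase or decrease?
Y increases

Taking the partial derivative:
∂Y/∂Z = 14Z

∂Y/∂Z = 14Z > 0 (assuming positive values)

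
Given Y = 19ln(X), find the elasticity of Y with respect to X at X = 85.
Elasticity = 1/ln(85) ≈ 0.2251

Elasticity = (dY/dX) · (X/Y)

dY/dX = 19/X
At X = 85: dY/dX = 19/85, Y = 19·ln(85)

Elasticity = (19/85) · (85 / (19·ln(85))) = 1/ln(85) ≈ 0.2251

Interpretation: for a small percentage change in X, the percentage change in Y is approximately 0.23 times as large.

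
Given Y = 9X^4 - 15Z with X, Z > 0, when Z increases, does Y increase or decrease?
Y decreases

Taking the partial derivative:
∂Y/∂Z = -15

∂Y/∂Z = -15 < 0 (assuming positive values)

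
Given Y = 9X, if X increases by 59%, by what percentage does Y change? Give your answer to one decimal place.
59.0%

For Y = 9X:
If X → X(1 + 0.59)
Then Y → Y · (1 + 0.59)^1
     = Y · 1.5900

Percentage change = ((1 + 0.59)^1 − 1) × 100% = 59.0%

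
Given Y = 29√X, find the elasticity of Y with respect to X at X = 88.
Elasticity = 1/2

Elasticity = (dY/dX) · (X/Y)

dY/dX = 29/(2·√X)
At X = 88: dY/dX = 29·√22/88, Y = 58·√22

Elasticity = (29·√22/88) · (88 / (58·√22)) = 1/2

Interpretation: for a small percentage change in X, the percentage change in Y is approximately 0.50 times as large.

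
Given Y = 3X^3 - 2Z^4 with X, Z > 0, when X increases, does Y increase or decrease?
Y increases

Taking the partial derivative:
∂Y/∂X = 9X^2

∂Y/∂X = 9X^2 > 0 (assuming positive values)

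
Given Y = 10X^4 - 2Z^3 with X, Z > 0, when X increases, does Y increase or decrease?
Y increases

Taking the partial derivative:
∂Y/∂X = 40X^3

∂Y/∂X = 40X^3 > 0 (assuming positive values)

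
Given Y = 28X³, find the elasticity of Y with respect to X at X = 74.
Elasticity = 3

Elasticity = (dY/dX) · (X/Y)

dY/dX = 84·X²
At X = 74: dY/dX = 459984, Y = 11346272

Elasticity = 459984 · (74 / 11346272) = 3

Interpretation: for a small percentage change in X, the percentage change in Y is approximately 3.00 times as large.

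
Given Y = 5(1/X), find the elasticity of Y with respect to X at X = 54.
Elasticity = -1

Elasticity = (dY/dX) · (X/Y)

dY/dX = -5/X²
At X = 54: dY/dX = -5/2916, Y = 5/54

Elasticity = (-5/2916) · (54 / (5/54)) = -1

Interpretation: for a small percentage change in X, the percentage change in Y is approximately -1.00 times as large.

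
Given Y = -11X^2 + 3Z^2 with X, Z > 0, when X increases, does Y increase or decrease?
Y decreases

Taking the partial derivative:
∂Y/∂X = -22X

∂Y/∂X = -22X < 0 (assuming positive values)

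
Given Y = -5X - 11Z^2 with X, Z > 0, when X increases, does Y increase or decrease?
Y decreases

Taking the partial derivative:
∂Y/∂X = -5

∂Y/∂X = -5 < 0 (assuming positive values)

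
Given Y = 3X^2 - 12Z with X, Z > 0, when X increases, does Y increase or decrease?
Y increases

Taking the partial derivative:
∂Y/∂X = 6X

∂Y/∂X = 6X > 0 (assuming positive values)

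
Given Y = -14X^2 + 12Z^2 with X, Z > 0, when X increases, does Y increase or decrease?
Y decreases

Taking the partial derivative:
∂Y/∂X = -28X

∂Y/∂X = -28X < 0 (assuming positive values)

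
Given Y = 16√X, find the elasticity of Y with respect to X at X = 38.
Elasticity = 1/2

Elasticity = (dY/dX) · (X/Y)

dY/dX = 8/√X
At X = 38: dY/dX = 4·√38/19, Y = 16·√38

Elasticity = (4·√38/19) · (38 / (16·√38)) = 1/2

Interpretation: for a small percentage change in X, the percentage change in Y is approximately 0.50 times as large.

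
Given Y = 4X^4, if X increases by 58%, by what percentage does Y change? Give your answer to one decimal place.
523.2%

For Y = 4X^4:
If X → X(1 + 0.58)
Then Y → Y · (1 + 0.58)^4
     ≈ Y · 6.2320

Percentage change = ((1 + 0.58)^4 − 1) × 100% ≈ 523.2%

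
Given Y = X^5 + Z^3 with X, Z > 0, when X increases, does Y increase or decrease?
Y increases

Taking the partial derivative:
∂Y/∂X = 5X^4

∂Y/∂X = 5X^4 > 0 (assuming positive values)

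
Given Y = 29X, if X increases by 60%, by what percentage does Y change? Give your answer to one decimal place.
60.0%

For Y = 29X:
If X → X(1 + 0.6)
Then Y → Y · (1 + 0.6)^1
     = Y · 1.6000

Percentage change = ((1 + 0.6)^1 − 1) × 100% = 60.0%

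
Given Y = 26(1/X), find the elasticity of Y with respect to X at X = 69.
Elasticity = -1

Elasticity = (dY/dX) · (X/Y)

dY/dX = -26/X²
At X = 69: dY/dX = -26/4761, Y = 26/69

Elasticity = (-26/4761) · (69 / (26/69)) = -1

Interpretation: for a small percentage change in X, the percentage change in Y is approximately -1.00 times as large.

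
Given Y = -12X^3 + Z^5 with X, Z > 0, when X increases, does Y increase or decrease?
Y decreases

Taking the partial derivative:
∂Y/∂X = -36X^2

∂Y/∂X = -36X^2 < 0 (assuming positive values)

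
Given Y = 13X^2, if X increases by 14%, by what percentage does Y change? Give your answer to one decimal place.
30.0%

For Y = 13X^2:
If X → X(1 + 0.14)
Then Y → Y · (1 + 0.14)^2
     = Y · 1.2996

Percentage change = ((1 + 0.14)^2 − 1) × 100% ≈ 30.0%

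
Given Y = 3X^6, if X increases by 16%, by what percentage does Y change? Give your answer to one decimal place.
143.6%

For Y = 3X^6:
If X → X(1 + 0.16)
Then Y → Y · (1 + 0.16)^6
     ≈ Y · 2.4364

Percentage change = ((1 + 0.16)^6 − 1) × 100% ≈ 143.6%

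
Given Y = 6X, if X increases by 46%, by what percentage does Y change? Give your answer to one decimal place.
46.0%

For Y = 6X:
If X → X(1 + 0.46)
Then Y → Y · (1 + 0.46)^1
     = Y · 1.4600

Percentage change = ((1 + 0.46)^1 − 1) × 100% = 46.0%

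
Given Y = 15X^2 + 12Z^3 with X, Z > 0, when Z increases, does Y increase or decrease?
Y increases

Taking the partial derivative:
∂Y/∂Z = 36Z^2

∂Y/∂Z = 36Z^2 > 0 (assuming positive values)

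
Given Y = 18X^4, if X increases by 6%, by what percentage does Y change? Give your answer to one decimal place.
26.2%

For Y = 18X^4:
If X → X(1 + 0.06)
Then Y → Y · (1 + 0.06)^4
     ≈ Y · 1.2625

Percentage change = ((1 + 0.06)^4 − 1) × 100% ≈ 26.2%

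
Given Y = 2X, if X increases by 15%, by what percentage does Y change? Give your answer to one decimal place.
15.0%

For Y = 2X:
If X → X(1 + 0.15)
Then Y → Y · (1 + 0.15)^1
     = Y · 1.1500

Percentage change = ((1 + 0.15)^1 − 1) × 100% = 15.0%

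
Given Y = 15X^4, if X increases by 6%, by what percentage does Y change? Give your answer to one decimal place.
26.2%

For Y = 15X^4:
If X → X(1 + 0.06)
Then Y → Y · (1 + 0.06)^4
     ≈ Y · 1.2625

Percentage change = ((1 + 0.06)^4 − 1) × 100% ≈ 26.2%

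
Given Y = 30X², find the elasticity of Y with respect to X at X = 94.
Elasticity = 2

Elasticity = (dY/dX) · (X/Y)

dY/dX = 60·X
At X = 94: dY/dX = 5640, Y = 265080

Elasticity = 5640 · (94 / 265080) = 2

Interpretation: for a small percentage change in X, the percentage change in Y is approximately 2.00 times as large.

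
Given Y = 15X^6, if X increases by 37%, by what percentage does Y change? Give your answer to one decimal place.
561.2%

For Y = 15X^6:
If X → X(1 + 0.37)
Then Y → Y · (1 + 0.37)^6
     ≈ Y · 6.6119

Percentage change = ((1 + 0.37)^6 − 1) × 100% ≈ 561.2%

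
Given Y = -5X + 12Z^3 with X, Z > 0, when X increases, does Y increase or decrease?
Y decreases

Taking the partial derivative:
∂Y/∂X = -5

∂Y/∂X = -5 < 0 (assuming positive values)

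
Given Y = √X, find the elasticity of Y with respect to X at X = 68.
Elasticity = 1/2

Elasticity = (dY/dX) · (X/Y)

dY/dX = 1/(2·√X)
At X = 68: dY/dX = √17/68, Y = 2·√17

Elasticity = (√17/68) · (68 / (2·√17)) = 1/2

Interpretation: for a small percentage change in X, the percentage change in Y is approximately 0.50 times as large.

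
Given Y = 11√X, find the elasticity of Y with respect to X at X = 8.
Elasticity = 1/2

Elasticity = (dY/dX) · (X/Y)

dY/dX = 11/(2·√X)
At X = 8: dY/dX = 11·√2/8, Y = 22·√2

Elasticity = (11·√2/8) · (8 / (22·√2)) = 1/2

Interpretation: for a small percentage change in X, the percentage change in Y is approximately 0.50 times as large.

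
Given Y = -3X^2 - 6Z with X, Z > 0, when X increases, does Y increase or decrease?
Y decreases

Taking the partial derivative:
∂Y/∂X = -6X

∂Y/∂X = -6X < 0 (assuming positive values)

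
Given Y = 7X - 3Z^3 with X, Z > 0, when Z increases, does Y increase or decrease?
Y decreases

Taking the partial derivative:
∂Y/∂Z = -9Z^2

∂Y/∂Z = -9Z^2 < 0 (assuming positive values)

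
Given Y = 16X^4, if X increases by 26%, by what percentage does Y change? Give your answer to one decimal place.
152.0%

For Y = 16X^4:
If X → X(1 + 0.26)
Then Y → Y · (1 + 0.26)^4
     ≈ Y · 2.5205

Percentage change = ((1 + 0.26)^4 − 1) × 100% ≈ 152.0%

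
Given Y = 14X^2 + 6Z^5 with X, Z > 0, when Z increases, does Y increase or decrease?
Y increases

Taking the partial derivative:
∂Y/∂Z = 30Z^4

∂Y/∂Z = 30Z^4 > 0 (assuming positive values)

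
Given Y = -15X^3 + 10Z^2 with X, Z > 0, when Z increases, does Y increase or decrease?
Y increases

Taking the partial derivative:
∂Y/∂Z = 20Z

∂Y/∂Z = 20Z > 0 (assuming positive values)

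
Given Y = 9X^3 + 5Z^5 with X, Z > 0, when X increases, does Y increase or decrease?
Y increases

Taking the partial derivative:
∂Y/∂X = 27X^2

∂Y/∂X = 27X^2 > 0 (assuming positive values)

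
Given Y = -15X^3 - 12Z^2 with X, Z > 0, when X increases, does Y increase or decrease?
Y decreases

Taking the partial derivative:
∂Y/∂X = -45X^2

∂Y/∂X = -45X^2 < 0 (assuming positive values)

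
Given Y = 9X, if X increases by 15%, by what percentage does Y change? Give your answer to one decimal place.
15.0%

For Y = 9X:
If X → X(1 + 0.15)
Then Y → Y · (1 + 0.15)^1
     = Y · 1.1500

Percentage change = ((1 + 0.15)^1 − 1) × 100% = 15.0%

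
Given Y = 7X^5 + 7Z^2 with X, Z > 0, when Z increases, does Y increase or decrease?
Y increases

Taking the partial derivative:
∂Y/∂Z = 14Z

∂Y/∂Z = 14Z > 0 (assuming positive values)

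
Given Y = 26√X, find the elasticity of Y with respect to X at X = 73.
Elasticity = 1/2

Elasticity = (dY/dX) · (X/Y)

dY/dX = 13/√X
At X = 73: dY/dX = 13·√73/73, Y = 26·√73

Elasticity = (13·√73/73) · (73 / (26·√73)) = 1/2

Interpretation: for a small percentage change in X, the percentage change in Y is approximately 0.50 times as large.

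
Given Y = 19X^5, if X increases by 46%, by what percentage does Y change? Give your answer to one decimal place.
563.4%

For Y = 19X^5:
If X → X(1 + 0.46)
Then Y → Y · (1 + 0.46)^5
     ≈ Y · 6.6338

Percentage change = ((1 + 0.46)^5 − 1) × 100% ≈ 563.4%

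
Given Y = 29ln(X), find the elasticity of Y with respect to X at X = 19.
Elasticity = 1/ln(19) ≈ 0.3396

Elasticity = (dY/dX) · (X/Y)

dY/dX = 29/X
At X = 19: dY/dX = 29/19, Y = 29·ln(19)

Elasticity = (29/19) · (19 / (29·ln(19))) = 1/ln(19) ≈ 0.3396

Interpretation: for a small percentage change in X, the percentage change in Y is approximately 0.34 times as large.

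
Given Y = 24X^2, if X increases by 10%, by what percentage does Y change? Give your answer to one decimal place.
21.0%

For Y = 24X^2:
If X → X(1 + 0.1)
Then Y → Y · (1 + 0.1)^2
     = Y · 1.2100

Percentage change = ((1 + 0.1)^2 − 1) × 100% = 21.0%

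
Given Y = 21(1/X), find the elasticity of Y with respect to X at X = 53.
Elasticity = -1

Elasticity = (dY/dX) · (X/Y)

dY/dX = -21/X²
At X = 53: dY/dX = -21/2809, Y = 21/53

Elasticity = (-21/2809) · (53 / (21/53)) = -1

Interpretation: for a small percentage change in X, the percentage change in Y is approximately -1.00 times as large.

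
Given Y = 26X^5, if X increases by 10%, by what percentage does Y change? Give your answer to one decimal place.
61.1%

For Y = 26X^5:
If X → X(1 + 0.1)
Then Y → Y · (1 + 0.1)^5
     ≈ Y · 1.6105

Percentage change = ((1 + 0.1)^5 − 1) × 100% ≈ 61.1%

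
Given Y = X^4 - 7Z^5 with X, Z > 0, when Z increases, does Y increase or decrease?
Y decreases

Taking the partial derivative:
∂Y/∂Z = -35Z^4

∂Y/∂Z = -35Z^4 < 0 (assuming positive values)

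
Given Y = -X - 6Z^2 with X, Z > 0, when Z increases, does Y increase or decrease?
Y decreases

Taking the partial derivative:
∂Y/∂Z = -12Z

∂Y/∂Z = -12Z < 0 (assuming positive values)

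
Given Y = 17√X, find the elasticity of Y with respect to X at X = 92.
Elasticity = 1/2

Elasticity = (dY/dX) · (X/Y)

dY/dX = 17/(2·√X)
At X = 92: dY/dX = 17·√23/92, Y = 34·√23

Elasticity = (17·√23/92) · (92 / (34·√23)) = 1/2

Interpretation: for a small percentage change in X, the percentage change in Y is approximately 0.50 times as large.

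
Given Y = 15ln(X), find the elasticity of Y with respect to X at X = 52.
Elasticity = 1/ln(52) ≈ 0.2531

Elasticity = (dY/dX) · (X/Y)

dY/dX = 15/X
At X = 52: dY/dX = 15/52, Y = 15·ln(52)

Elasticity = (15/52) · (52 / (15·ln(52))) = 1/ln(52) ≈ 0.2531

Interpretation: for a small percentage change in X, the percentage change in Y is approximately 0.25 times as large.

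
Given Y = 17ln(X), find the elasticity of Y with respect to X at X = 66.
Elasticity = 1/ln(66) ≈ 0.2387

Elasticity = (dY/dX) · (X/Y)

dY/dX = 17/X
At X = 66: dY/dX = 17/66, Y = 17·ln(66)

Elasticity = (17/66) · (66 / (17·ln(66))) = 1/ln(66) ≈ 0.2387

Interpretation: for a small percentage change in X, the percentage change in Y is approximately 0.24 times as large.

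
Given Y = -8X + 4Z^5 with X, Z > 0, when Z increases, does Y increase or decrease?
Y increases

Taking the partial derivative:
∂Y/∂Z = 20Z^4

∂Y/∂Z = 20Z^4 > 0 (assuming positive values)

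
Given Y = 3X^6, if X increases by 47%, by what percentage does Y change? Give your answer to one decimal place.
909.0%

For Y = 3X^6:
If X → X(1 + 0.47)
Then Y → Y · (1 + 0.47)^6
     ≈ Y · 10.0903

Percentage change = ((1 + 0.47)^6 − 1) × 100% ≈ 909.0%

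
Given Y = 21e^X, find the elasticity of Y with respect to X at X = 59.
Elasticity = 59

Elasticity = (dY/dX) · (X/Y)

dY/dX = 21·e^X
At X = 59: dY/dX = 21·e^59, Y = 21·e^59

Elasticity = (21·e^59) · (59 / (21·e^59)) = 59

Interpretation: for a small percentage change in X, the percentage change in Y is approximately 59.00 times as large.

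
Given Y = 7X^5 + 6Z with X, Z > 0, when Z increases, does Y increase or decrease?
Y increases

Taking the partial derivative:
∂Y/∂Z = 6

∂Y/∂Z = 6 > 0 (assuming positive values)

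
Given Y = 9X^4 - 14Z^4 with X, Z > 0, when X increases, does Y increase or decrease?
Y increases

Taking the partial derivative:
∂Y/∂X = 36X^3

∂Y/∂X = 36X^3 > 0 (assuming positive values)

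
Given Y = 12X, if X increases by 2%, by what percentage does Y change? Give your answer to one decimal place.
2.0%

For Y = 12X:
If X → X(1 + 0.02)
Then Y → Y · (1 + 0.02)^1
     = Y · 1.0200

Percentage change = ((1 + 0.02)^1 − 1) × 100% = 2.0%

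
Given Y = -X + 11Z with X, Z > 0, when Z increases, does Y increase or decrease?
Y increases

Taking the partial derivative:
∂Y/∂Z = 11

∂Y/∂Z = 11 > 0 (assuming positive values)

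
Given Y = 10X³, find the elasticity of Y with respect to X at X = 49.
Elasticity = 3

Elasticity = (dY/dX) · (X/Y)

dY/dX = 30·X²
At X = 49: dY/dX = 72030, Y = 1176490

Elasticity = 72030 · (49 / 1176490) = 3

Interpretation: for a small percentage change in X, the percentage change in Y is approximately 3.00 times as large.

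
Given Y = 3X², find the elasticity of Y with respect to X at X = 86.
Elasticity = 2

Elasticity = (dY/dX) · (X/Y)

dY/dX = 6·X
At X = 86: dY/dX = 516, Y = 22188

Elasticity = 516 · (86 / 22188) = 2

Interpretation: for a small percentage change in X, the percentage change in Y is approximately 2.00 times as large.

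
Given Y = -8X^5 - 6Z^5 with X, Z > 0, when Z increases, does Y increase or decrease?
Y decreases

Taking the partial derivative:
∂Y/∂Z = -30Z^4

∂Y/∂Z = -30Z^4 < 0 (assuming positive values)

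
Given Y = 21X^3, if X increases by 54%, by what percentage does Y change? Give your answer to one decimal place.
265.2%

For Y = 21X^3:
If X → X(1 + 0.54)
Then Y → Y · (1 + 0.54)^3
     ≈ Y · 3.6523

Percentage change = ((1 + 0.54)^3 − 1) × 100% ≈ 265.2%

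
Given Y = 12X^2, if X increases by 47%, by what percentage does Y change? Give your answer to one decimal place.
116.1%

For Y = 12X^2:
If X → X(1 + 0.47)
Then Y → Y · (1 + 0.47)^2
     = Y · 2.1609

Percentage change = ((1 + 0.47)^2 − 1) × 100% ≈ 116.1%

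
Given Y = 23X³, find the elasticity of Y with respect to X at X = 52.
Elasticity = 3

Elasticity = (dY/dX) · (X/Y)

dY/dX = 69·X²
At X = 52: dY/dX = 186576, Y = 3233984

Elasticity = 186576 · (52 / 3233984) = 3

Interpretation: for a small percentage change in X, the percentage change in Y is approximately 3.00 times as large.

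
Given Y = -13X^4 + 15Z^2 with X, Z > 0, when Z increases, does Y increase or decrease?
Y increases

Taking the partial derivative:
∂Y/∂Z = 30Z

∂Y/∂Z = 30Z > 0 (assuming positive values)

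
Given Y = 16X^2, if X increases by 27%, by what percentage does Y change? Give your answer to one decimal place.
61.3%

For Y = 16X^2:
If X → X(1 + 0.27)
Then Y → Y · (1 + 0.27)^2
     = Y · 1.6129

Percentage change = ((1 + 0.27)^2 − 1) × 100% ≈ 61.3%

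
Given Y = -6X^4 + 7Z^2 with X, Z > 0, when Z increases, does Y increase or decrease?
Y increases

Taking the partial derivative:
∂Y/∂Z = 14Z

∂Y/∂Z = 14Z > 0 (assuming positive values)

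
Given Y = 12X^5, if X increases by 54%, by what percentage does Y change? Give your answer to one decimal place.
766.2%

For Y = 12X^5:
If X → X(1 + 0.54)
Then Y → Y · (1 + 0.54)^5
     ≈ Y · 8.6617

Percentage change = ((1 + 0.54)^5 − 1) × 100% ≈ 766.2%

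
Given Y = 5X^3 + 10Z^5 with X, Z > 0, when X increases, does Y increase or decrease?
Y increases

Taking the partial derivative:
∂Y/∂X = 15X^2

∂Y/∂X = 15X^2 > 0 (assuming positive values)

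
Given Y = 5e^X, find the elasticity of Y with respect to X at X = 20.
Elasticity = 20

Elasticity = (dY/dX) · (X/Y)

dY/dX = 5·e^X
At X = 20: dY/dX = 5·e^20, Y = 5·e^20

Elasticity = (5·e^20) · (20 / (5·e^20)) = 20

Interpretation: for a small percentage change in X, the percentage change in Y is approximately 20.00 times as large.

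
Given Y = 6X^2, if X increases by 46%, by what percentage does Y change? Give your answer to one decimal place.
113.2%

For Y = 6X^2:
If X → X(1 + 0.46)
Then Y → Y · (1 + 0.46)^2
     = Y · 2.1316

Percentage change = ((1 + 0.46)^2 − 1) × 100% ≈ 113.2%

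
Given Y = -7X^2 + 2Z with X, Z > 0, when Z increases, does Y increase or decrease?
Y increases

Taking the partial derivative:
∂Y/∂Z = 2

∂Y/∂Z = 2 > 0 (assuming positive values)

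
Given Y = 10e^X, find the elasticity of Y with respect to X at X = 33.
Elasticity = 33

Elasticity = (dY/dX) · (X/Y)

dY/dX = 10·e^X
At X = 33: dY/dX = 10·e^33, Y = 10·e^33

Elasticity = (10·e^33) · (33 / (10·e^33)) = 33

Interpretation: for a small percentage change in X, the percentage change in Y is approximately 33.00 times as large.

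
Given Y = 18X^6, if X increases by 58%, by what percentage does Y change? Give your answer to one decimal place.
1455.8%

For Y = 18X^6:
If X → X(1 + 0.58)
Then Y → Y · (1 + 0.58)^6
     ≈ Y · 15.5576

Percentage change = ((1 + 0.58)^6 − 1) × 100% ≈ 1455.8%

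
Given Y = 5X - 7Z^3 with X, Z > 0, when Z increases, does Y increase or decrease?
Y decreases

Taking the partial derivative:
∂Y/∂Z = -21Z^2

∂Y/∂Z = -21Z^2 < 0 (assuming positive values)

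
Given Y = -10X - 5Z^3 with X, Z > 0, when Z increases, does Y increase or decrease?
Y decreases

Taking the partial derivative:
∂Y/∂Z = -15Z^2

∂Y/∂Z = -15Z^2 < 0 (assuming positive values)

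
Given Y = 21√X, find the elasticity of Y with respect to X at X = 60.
Elasticity = 1/2

Elasticity = (dY/dX) · (X/Y)

dY/dX = 21/(2·√X)
At X = 60: dY/dX = 7·√15/20, Y = 42·√15

Elasticity = (7·√15/20) · (60 / (42·√15)) = 1/2

Interpretation: for a small percentage change in X, the percentage change in Y is approximately 0.50 times as large.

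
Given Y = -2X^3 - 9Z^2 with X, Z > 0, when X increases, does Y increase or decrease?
Y decreases

Taking the partial derivative:
∂Y/∂X = -6X^2

∂Y/∂X = -6X^2 < 0 (assuming positive values)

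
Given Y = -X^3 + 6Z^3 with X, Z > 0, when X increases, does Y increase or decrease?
Y decreases

Taking the partial derivative:
∂Y/∂X = -3X^2

∂Y/∂X = -3X^2 < 0 (assuming positive values)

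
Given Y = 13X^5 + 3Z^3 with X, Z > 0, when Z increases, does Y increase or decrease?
Y increases

Taking the partial derivative:
∂Y/∂Z = 9Z^2

∂Y/∂Z = 9Z^2 > 0 (assuming positive values)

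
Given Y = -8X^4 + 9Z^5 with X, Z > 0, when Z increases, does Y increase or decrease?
Y increases

Taking the partial derivative:
∂Y/∂Z = 45Z^4

∂Y/∂Z = 45Z^4 > 0 (assuming positive values)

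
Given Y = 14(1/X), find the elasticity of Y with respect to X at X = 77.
Elasticity = -1

Elasticity = (dY/dX) · (X/Y)

dY/dX = -14/X²
At X = 77: dY/dX = -2/847, Y = 2/11

Elasticity = (-2/847) · (77 / (2/11)) = -1

Interpretation: for a small percentage change in X, the percentage change in Y is approximately -1.00 times as large.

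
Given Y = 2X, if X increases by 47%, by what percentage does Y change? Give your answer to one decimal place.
47.0%

For Y = 2X:
If X → X(1 + 0.47)
Then Y → Y · (1 + 0.47)^1
     = Y · 1.4700

Percentage change = ((1 + 0.47)^1 − 1) × 100% = 47.0%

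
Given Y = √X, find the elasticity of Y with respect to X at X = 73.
Elasticity = 1/2

Elasticity = (dY/dX) · (X/Y)

dY/dX = 1/(2·√X)
At X = 73: dY/dX = √73/146, Y = √73

Elasticity = (√73/146) · (73 / (√73)) = 1/2

Interpretation: for a small percentage change in X, the percentage change in Y is approximately 0.50 times as large.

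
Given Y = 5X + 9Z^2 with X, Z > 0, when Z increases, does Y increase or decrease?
Y increases

Taking the partial derivative:
∂Y/∂Z = 18Z

∂Y/∂Z = 18Z > 0 (assuming positive values)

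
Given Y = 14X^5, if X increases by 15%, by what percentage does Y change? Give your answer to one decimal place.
101.1%

For Y = 14X^5:
If X → X(1 + 0.15)
Then Y → Y · (1 + 0.15)^5
     ≈ Y · 2.0114

Percentage change = ((1 + 0.15)^5 − 1) × 100% ≈ 101.1%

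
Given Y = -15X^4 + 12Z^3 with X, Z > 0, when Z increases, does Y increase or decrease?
Y increases

Taking the partial derivative:
∂Y/∂Z = 36Z^2

∂Y/∂Z = 36Z^2 > 0 (assuming positive values)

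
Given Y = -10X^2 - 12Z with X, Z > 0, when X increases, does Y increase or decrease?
Y decreases

Taking the partial derivative:
∂Y/∂X = -20X

∂Y/∂X = -20X < 0 (assuming positive values)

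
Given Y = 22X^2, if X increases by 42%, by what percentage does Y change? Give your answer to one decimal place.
101.6%

For Y = 22X^2:
If X → X(1 + 0.42)
Then Y → Y · (1 + 0.42)^2
     = Y · 2.0164

Percentage change = ((1 + 0.42)^2 − 1) × 100% ≈ 101.6%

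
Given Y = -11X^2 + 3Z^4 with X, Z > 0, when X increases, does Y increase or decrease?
Y decreases

Taking the partial derivative:
∂Y/∂X = -22X

∂Y/∂X = -22X < 0 (assuming positive values)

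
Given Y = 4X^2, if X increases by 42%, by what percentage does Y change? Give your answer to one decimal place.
101.6%

For Y = 4X^2:
If X → X(1 + 0.42)
Then Y → Y · (1 + 0.42)^2
     = Y · 2.0164

Percentage change = ((1 + 0.42)^2 − 1) × 100% ≈ 101.6%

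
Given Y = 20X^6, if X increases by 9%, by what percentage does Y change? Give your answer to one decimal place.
67.7%

For Y = 20X^6:
If X → X(1 + 0.09)
Then Y → Y · (1 + 0.09)^6
     ≈ Y · 1.6771

Percentage change = ((1 + 0.09)^6 − 1) × 100% ≈ 67.7%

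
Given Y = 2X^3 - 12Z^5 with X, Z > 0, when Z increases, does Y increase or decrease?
Y decreases

Taking the partial derivative:
∂Y/∂Z = -60Z^4

∂Y/∂Z = -60Z^4 < 0 (assuming positive values)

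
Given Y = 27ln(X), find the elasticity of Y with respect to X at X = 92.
Elasticity = 1/ln(92) ≈ 0.2212

Elasticity = (dY/dX) · (X/Y)

dY/dX = 27/X
At X = 92: dY/dX = 27/92, Y = 27·ln(92)

Elasticity = (27/92) · (92 / (27·ln(92))) = 1/ln(92) ≈ 0.2212

Interpretation: for a small percentage change in X, the percentage change in Y is approximately 0.22 times as large.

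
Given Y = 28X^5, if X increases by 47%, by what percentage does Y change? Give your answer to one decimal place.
586.4%

For Y = 28X^5:
If X → X(1 + 0.47)
Then Y → Y · (1 + 0.47)^5
     ≈ Y · 6.8641

Percentage change = ((1 + 0.47)^5 − 1) × 100% ≈ 586.4%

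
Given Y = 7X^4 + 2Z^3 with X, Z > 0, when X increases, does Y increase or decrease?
Y increases

Taking the partial derivative:
∂Y/∂X = 28X^3

∂Y/∂X = 28X^3 > 0 (assuming positive values)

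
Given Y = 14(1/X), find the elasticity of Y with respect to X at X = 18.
Elasticity = -1

Elasticity = (dY/dX) · (X/Y)

dY/dX = -14/X²
At X = 18: dY/dX = -7/162, Y = 7/9

Elasticity = (-7/162) · (18 / (7/9)) = -1

Interpretation: for a small percentage change in X, the percentage change in Y is approximately -1.00 times as large.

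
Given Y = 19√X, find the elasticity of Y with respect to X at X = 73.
Elasticity = 1/2

Elasticity = (dY/dX) · (X/Y)

dY/dX = 19/(2·√X)
At X = 73: dY/dX = 19·√73/146, Y = 19·√73

Elasticity = (19·√73/146) · (73 / (19·√73)) = 1/2

Interpretation: for a small percentage change in X, the percentage change in Y is approximately 0.50 times as large.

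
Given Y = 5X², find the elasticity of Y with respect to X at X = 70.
Elasticity = 2

Elasticity = (dY/dX) · (X/Y)

dY/dX = 10·X
At X = 70: dY/dX = 700, Y = 24500

Elasticity = 700 · (70 / 24500) = 2

Interpretation: for a small percentage change in X, the percentage change in Y is approximately 2.00 times as large.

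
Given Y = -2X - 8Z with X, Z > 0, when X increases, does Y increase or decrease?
Y decreases

Taking the partial derivative:
∂Y/∂X = -2

∂Y/∂X = -2 < 0 (assuming positive values)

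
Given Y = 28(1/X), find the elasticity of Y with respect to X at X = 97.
Elasticity = -1

Elasticity = (dY/dX) · (X/Y)

dY/dX = -28/X²
At X = 97: dY/dX = -28/9409, Y = 28/97

Elasticity = (-28/9409) · (97 / (28/97)) = -1

Interpretation: for a small percentage change in X, the percentage change in Y is approximately -1.00 times as large.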